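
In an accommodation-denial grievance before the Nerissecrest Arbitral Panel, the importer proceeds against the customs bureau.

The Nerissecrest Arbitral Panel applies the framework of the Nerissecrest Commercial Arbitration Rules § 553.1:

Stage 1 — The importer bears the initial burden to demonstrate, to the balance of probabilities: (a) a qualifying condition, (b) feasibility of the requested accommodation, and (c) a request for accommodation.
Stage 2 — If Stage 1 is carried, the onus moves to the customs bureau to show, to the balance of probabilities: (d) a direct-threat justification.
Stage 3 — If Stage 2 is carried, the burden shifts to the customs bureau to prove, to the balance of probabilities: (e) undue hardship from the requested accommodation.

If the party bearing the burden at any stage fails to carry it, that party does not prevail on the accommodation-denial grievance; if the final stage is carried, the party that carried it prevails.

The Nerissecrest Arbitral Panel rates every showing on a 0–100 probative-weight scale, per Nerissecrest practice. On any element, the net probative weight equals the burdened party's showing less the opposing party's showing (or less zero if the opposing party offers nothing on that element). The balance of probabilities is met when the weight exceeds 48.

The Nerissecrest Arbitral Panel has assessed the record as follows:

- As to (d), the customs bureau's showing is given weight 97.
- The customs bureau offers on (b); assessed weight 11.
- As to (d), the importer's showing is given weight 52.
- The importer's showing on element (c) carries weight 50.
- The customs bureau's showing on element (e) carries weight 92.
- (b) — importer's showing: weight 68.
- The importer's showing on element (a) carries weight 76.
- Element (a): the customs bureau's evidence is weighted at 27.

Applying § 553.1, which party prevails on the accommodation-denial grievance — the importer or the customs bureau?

At Stage 1 the importer must meet the balance of probabilities (weight exceeds 48): on (a) the weight is 76 less the opposing 27 gives net 49, > 48, so (a) meets the standard; on (b) the weight is 68 less the opposing 11 gives net 57, > 48, so (b) meets the standard; on (c) the weight is 50, which does exceed 48, so (c) meets the standard.
  Stage 1 is satisfied; the onus moves to the customs bureau.
At Stage 2 the customs bureau must meet the balance of probabilities (weight exceeds 48): on (d) the weight is 97 less the opposing 52 gives net 45, which does not exceed 48, so (d) does not meet the standard.
  Stage 2 not carried; the customs bureau fails its burden.
The analysis ends at Stage 2; the importer prevails.

importer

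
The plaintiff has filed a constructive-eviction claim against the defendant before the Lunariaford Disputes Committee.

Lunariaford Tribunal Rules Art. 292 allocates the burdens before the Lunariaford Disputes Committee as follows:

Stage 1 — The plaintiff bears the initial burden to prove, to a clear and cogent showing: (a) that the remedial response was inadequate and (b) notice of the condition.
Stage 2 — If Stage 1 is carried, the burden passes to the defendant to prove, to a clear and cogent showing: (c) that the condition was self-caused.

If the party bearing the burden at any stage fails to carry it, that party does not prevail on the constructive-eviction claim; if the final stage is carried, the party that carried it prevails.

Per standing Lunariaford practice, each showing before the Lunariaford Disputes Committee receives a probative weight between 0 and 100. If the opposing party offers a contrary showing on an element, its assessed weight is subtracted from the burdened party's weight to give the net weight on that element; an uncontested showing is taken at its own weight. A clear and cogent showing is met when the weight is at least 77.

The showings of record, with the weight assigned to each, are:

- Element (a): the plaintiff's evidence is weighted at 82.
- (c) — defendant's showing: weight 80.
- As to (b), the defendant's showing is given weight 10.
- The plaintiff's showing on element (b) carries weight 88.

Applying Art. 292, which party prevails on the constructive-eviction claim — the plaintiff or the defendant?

defendant

Stage 1 (plaintiff, a clear and cogent showing, weight is at least 77): (a) 82 ≥ 77 — meets; (b) net 88−10=78 ≥ 77 — meets.
  Stage 1 carried; the burden shifts to the defendant.
Stage 2 (defendant, a clear and cogent showing, weight is at least 77): (c) 80 ≥ 77 — meets.
  The defendant carries the last stage.
All stages carried — the defendant prevails.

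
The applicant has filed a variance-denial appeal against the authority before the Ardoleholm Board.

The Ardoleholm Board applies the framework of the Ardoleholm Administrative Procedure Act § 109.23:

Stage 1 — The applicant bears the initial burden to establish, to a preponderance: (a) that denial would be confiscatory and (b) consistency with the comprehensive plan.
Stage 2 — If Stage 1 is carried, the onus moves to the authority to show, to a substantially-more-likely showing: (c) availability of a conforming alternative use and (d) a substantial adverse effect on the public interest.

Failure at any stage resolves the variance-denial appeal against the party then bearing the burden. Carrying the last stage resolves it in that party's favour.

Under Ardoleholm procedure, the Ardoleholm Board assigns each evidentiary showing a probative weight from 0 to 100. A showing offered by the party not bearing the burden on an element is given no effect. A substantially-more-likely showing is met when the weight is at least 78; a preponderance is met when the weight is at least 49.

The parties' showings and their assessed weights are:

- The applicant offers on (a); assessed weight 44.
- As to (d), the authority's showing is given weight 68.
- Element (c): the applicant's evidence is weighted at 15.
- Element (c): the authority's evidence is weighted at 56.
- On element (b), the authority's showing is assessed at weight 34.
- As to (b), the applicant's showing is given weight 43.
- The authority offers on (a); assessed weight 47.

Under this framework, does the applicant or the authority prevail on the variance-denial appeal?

Stage 1 — burden on applicant; standard: a preponderance (weight is at least 49).
    (a): 44 (authority's 47 disregarded) < 49 [not met]
    (b): 43 (authority's 34 disregarded) < 49 [not met]
  Not every element is met, so the applicant fails to carry Stage 1.
The analysis ends at Stage 1; the authority prevails.

authority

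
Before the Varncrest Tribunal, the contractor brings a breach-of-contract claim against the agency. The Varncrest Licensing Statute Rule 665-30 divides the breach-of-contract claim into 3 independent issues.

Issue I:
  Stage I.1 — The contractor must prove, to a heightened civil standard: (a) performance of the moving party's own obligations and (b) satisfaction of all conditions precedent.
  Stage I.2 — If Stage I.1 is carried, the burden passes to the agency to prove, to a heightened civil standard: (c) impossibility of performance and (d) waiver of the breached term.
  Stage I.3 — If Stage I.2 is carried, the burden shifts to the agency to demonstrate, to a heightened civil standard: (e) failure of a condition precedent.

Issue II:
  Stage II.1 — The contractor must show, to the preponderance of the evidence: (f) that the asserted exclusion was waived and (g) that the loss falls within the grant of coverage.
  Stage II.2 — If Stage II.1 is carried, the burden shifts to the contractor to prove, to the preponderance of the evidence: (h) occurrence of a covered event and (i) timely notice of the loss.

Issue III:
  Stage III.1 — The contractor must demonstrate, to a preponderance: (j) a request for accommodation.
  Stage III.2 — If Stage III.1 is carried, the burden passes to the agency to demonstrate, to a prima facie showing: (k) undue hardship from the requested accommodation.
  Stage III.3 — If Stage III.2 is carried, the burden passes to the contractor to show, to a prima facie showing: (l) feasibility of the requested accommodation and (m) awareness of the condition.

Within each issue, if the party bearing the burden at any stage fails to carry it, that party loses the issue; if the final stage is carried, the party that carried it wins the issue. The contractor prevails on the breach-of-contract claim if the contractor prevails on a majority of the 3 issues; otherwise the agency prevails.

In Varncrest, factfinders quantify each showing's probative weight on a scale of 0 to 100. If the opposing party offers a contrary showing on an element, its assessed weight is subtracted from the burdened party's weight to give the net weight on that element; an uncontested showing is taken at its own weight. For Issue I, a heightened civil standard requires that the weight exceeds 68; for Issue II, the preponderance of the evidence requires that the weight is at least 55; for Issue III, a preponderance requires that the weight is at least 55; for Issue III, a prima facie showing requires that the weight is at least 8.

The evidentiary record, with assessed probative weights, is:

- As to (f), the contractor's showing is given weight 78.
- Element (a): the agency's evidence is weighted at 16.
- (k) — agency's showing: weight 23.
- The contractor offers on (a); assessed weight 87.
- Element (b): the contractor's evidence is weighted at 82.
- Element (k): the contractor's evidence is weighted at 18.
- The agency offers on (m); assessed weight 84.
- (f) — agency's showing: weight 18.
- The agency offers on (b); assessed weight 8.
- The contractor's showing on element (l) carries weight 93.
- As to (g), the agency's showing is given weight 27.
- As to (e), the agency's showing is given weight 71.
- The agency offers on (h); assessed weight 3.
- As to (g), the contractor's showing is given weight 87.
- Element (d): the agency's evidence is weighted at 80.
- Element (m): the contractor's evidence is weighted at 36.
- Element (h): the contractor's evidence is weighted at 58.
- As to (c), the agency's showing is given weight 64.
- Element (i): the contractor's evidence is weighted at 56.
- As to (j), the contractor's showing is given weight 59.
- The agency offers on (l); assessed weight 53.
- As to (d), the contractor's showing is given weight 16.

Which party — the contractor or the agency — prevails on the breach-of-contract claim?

contractor

— Issue I —
Stage I.1 — burden on contractor; standard: a heightened civil standard (weight exceeds 68).
    (a): 87 − 16 = 71 > 68 [met]
    (b): 82 − 8 = 74 > 68 [met]
  All elements met. The burden passes to the agency.
Stage I.2 — burden on agency; standard: a heightened civil standard (weight exceeds 68).
    (c): 64 ≤ 68 [not met]
    (d): 80 − 16 = 64 ≤ 68 [not met]
  The agency does not carry Stage I.2.
So the contractor prevails on this issue.
— Issue II —
At Stage II.1 the contractor must meet the preponderance of the evidence (weight is at least 55): on (f) the weight is 78 less the opposing 18 gives net 60, ≥ 55, so (f) meets the standard; on (g) the weight is 87 less the opposing 27 gives net 60, which does reach 55, so (g) meets the standard.
  Stage II.1 is satisfied; the contractor continues to bear the burden.
At Stage II.2 the contractor must meet the preponderance of the evidence (weight is at least 55): on (h) the weight is 58 less the opposing 3 gives net 55, ≥ 55, so (h) meets the standard; on (i) the weight is 56, ≥ 55, so (i) meets the standard.
  The contractor carries the last stage.
Every stage carried; the contractor prevails on this issue.
— Issue III —
At Stage III.1 the contractor must meet a preponderance (weight is at least 55): on (j) the weight is 59, ≥ 55, so (j) meets the standard.
  Stage III.1 carried; the burden shifts to the agency.
At Stage III.2 the agency must meet a prima facie showing (weight is at least 8): on (k) the weight is 23 less the opposing 18 gives net 5, < 8, so (k) does not meet the standard.
  Not every element is met, so the agency fails to carry Stage III.2.
The analysis ends at Stage III.2; the contractor prevails on this issue.
Per-issue: Issue I → contractor; Issue II → contractor; Issue III → contractor. The contractor must prevail on a majority of issues; overall, the contractor prevails.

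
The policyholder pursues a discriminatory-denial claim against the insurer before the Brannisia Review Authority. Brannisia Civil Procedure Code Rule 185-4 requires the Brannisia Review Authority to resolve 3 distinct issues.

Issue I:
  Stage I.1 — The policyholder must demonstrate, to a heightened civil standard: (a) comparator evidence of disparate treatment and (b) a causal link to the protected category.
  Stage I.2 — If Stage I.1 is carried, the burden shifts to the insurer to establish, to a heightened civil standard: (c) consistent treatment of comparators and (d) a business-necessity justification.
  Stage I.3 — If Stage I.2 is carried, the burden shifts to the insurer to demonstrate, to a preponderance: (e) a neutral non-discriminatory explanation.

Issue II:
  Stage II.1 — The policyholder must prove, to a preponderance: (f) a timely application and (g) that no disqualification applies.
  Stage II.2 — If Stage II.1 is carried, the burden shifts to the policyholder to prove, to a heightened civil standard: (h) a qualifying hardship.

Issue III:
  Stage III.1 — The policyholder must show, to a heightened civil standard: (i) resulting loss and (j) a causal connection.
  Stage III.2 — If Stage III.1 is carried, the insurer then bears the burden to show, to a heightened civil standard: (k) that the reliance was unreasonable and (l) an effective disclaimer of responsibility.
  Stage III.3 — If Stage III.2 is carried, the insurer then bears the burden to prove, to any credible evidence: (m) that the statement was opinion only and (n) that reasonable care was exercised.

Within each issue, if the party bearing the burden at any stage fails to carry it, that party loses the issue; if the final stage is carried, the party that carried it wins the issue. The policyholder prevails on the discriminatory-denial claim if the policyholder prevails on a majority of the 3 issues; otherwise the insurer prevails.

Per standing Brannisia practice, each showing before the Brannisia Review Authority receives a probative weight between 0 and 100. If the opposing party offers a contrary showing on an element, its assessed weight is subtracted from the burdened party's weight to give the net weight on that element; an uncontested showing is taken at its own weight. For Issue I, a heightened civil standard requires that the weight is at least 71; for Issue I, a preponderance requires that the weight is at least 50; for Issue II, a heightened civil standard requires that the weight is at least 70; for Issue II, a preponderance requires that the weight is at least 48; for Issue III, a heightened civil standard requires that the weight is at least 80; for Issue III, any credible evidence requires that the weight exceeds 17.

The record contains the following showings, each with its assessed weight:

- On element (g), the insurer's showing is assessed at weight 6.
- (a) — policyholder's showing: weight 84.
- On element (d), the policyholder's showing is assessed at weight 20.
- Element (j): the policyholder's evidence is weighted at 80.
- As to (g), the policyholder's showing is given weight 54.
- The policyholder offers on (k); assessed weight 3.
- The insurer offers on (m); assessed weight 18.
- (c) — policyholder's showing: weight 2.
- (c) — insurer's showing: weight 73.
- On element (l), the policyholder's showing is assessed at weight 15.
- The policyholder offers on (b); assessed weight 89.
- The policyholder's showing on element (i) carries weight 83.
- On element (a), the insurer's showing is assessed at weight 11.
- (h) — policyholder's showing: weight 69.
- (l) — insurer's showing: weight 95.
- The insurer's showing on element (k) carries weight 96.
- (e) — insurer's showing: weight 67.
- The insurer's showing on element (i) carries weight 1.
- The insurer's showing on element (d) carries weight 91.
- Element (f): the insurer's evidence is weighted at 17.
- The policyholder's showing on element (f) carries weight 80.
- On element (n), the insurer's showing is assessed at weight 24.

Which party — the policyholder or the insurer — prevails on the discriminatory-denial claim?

insurer

— Issue I —
Stage I.1 (policyholder, a heightened civil standard, weight is at least 71): (a) net 84−11=73 ≥ 71 — meets; (b) 89 ≥ 71 — meets.
  The policyholder carries Stage I.1; the insurer now bears the burden.
Stage I.2 (insurer, a heightened civil standard, weight is at least 71): (c) net 73−2=71 ≥ 71 — meets; (d) net 91−20=71 ≥ 71 — meets.
  Stage I.2 carried; the burden remains with the insurer.
Stage I.3 (insurer, a preponderance, weight is at least 50): (e) 67 ≥ 50 — meets.
  The insurer carries the last stage.
With every stage satisfied, the insurer prevails on this issue.
— Issue II —
Stage II.1 — burden on policyholder; standard: a preponderance (weight is at least 48).
    (f): 80 − 17 = 63 ≥ 48 [met]
    (g): 54 − 6 = 48 ≥ 48 [met]
  All elements met. The policyholder retains the burden for Stage II.2.
Stage II.2 — burden on policyholder; standard: a heightened civil standard (weight is at least 70).
    (h): 69 < 70 [not met]
  Not every element is met, so the policyholder fails to carry Stage II.2.
The analysis ends at Stage II.2; the insurer prevails on this issue.
— Issue III —
At Stage III.1 the policyholder must meet a heightened civil standard (weight is at least 80): on (i) the weight is 83 less the opposing 1 gives net 82, ≥ 80, so (i) meets the standard; on (j) the weight is 80, which does reach 80, so (j) meets the standard.
  Stage III.1 carried; the burden shifts to the insurer.
At Stage III.2 the insurer must meet a heightened civil standard (weight is at least 80): on (k) the weight is 96 less the opposing 3 gives net 93, ≥ 80, so (k) meets the standard; on (l) the weight is 95 less the opposing 15 gives net 80, ≥ 80, so (l) meets the standard.
  All elements met. The insurer retains the burden for Stage III.3.
At Stage III.3 the insurer must meet any credible evidence (weight exceeds 17): on (m) the weight is 18, which does exceed 17, so (m) meets the standard; on (n) the weight is 24, which does exceed 17, so (n) meets the standard.
  All elements met at the final stage.
Every stage carried; the insurer prevails on this issue.
Per-issue: Issue I → insurer; Issue II → insurer; Issue III → insurer. The policyholder must prevail on a majority of issues; overall, the insurer prevails.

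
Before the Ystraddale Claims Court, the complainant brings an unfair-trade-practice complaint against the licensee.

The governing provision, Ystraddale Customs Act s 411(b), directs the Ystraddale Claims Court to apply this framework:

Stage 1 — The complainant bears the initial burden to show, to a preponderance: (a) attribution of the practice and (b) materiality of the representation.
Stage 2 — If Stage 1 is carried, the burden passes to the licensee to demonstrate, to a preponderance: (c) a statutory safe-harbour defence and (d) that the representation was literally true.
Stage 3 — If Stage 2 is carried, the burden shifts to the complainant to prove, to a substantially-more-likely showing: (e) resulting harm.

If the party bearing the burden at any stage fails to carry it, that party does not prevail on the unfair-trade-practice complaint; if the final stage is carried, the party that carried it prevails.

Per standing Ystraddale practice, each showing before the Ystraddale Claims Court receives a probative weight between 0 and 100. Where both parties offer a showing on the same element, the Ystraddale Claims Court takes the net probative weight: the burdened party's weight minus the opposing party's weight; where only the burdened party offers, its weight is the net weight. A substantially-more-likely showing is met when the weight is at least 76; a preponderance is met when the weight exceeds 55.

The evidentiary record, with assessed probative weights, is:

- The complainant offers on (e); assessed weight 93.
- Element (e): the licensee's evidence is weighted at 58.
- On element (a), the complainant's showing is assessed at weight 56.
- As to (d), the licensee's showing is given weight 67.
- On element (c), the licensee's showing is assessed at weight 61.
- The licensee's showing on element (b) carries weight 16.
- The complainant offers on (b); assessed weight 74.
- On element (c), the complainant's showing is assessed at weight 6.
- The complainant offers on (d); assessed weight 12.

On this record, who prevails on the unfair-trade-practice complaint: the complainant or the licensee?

complainant

Stage 1 — burden on complainant; standard: a preponderance (weight exceeds 55).
    (a): 56 > 55 [met]
    (b): 74 − 16 = 58 > 55 [met]
  Stage 1 is satisfied; the onus moves to the licensee.
Stage 2 — burden on licensee; standard: a preponderance (weight exceeds 55).
    (c): 61 − 6 = 55 ≤ 55 [not met]
    (d): 67 − 12 = 55 ≤ 55 [not met]
  The licensee does not carry Stage 2.
So the complainant prevails.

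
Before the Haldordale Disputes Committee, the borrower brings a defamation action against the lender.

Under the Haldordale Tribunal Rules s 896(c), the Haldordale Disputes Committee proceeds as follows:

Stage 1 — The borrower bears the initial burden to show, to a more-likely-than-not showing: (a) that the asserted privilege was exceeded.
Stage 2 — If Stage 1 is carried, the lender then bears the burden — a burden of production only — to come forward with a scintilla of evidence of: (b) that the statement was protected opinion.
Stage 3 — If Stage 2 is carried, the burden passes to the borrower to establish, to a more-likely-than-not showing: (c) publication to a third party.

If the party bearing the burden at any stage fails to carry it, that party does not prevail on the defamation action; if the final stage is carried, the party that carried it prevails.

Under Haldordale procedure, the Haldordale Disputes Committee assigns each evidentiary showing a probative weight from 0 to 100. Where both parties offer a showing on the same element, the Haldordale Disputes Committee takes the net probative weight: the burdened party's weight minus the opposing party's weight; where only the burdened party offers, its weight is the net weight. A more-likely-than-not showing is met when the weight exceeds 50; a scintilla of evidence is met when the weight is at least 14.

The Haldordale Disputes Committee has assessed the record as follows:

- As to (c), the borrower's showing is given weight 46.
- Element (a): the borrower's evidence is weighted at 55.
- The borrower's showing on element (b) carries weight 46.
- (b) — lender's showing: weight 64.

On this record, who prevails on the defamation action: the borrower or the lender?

At Stage 1 the borrower must meet a more-likely-than-not showing (weight exceeds 50): on (a) the weight is 55, > 50, so (a) meets the standard.
  Stage 1 is satisfied; the onus moves to the lender.
At Stage 2 the lender must meet a scintilla of evidence (weight is at least 14): on (b) the weight is 64 less the opposing 46 gives net 18, ≥ 14, so (b) meets the standard.
  Stage 2 carried; the burden shifts to the borrower.
At Stage 3 the borrower must meet a more-likely-than-not showing (weight exceeds 50): on (c) the weight is 46, ≤ 50, so (c) does not meet the standard.
  Not every element is met, so the borrower fails to carry Stage 3.
The analysis ends at Stage 3; the lender prevails.

lender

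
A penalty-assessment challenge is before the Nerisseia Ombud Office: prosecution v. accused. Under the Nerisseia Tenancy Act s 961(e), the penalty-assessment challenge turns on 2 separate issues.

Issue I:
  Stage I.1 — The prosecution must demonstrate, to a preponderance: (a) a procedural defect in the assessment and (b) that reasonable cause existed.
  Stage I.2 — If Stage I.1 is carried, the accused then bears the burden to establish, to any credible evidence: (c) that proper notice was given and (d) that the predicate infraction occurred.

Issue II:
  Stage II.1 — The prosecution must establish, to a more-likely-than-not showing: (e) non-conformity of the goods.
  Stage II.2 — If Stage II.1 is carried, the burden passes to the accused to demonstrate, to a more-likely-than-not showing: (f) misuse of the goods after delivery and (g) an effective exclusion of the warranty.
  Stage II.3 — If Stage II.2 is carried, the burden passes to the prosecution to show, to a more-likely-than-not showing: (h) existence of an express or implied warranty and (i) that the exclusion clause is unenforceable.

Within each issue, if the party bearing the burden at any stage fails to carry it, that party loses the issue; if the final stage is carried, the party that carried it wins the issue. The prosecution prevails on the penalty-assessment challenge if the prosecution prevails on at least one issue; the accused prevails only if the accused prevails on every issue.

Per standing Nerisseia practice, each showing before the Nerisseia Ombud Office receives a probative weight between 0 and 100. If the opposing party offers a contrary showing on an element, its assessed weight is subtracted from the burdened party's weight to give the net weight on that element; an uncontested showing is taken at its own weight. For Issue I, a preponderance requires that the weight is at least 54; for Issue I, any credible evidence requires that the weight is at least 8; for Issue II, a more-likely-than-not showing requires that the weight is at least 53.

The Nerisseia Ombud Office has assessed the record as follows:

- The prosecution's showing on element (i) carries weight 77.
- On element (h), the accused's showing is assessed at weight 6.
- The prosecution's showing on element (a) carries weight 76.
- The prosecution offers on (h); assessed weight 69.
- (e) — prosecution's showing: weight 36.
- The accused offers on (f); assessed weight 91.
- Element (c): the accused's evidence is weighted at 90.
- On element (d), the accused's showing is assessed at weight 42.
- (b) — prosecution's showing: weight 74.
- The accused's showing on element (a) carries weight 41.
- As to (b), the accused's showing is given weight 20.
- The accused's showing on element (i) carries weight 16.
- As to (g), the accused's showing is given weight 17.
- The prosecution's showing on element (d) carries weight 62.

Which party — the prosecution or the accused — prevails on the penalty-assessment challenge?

— Issue I —
Stage I.1 (prosecution, a preponderance, weight is at least 54): (a) net 76−41=35 < 54 — fails; (b) net 74−20=54 ≥ 54 — meets.
  Stage I.1 not carried; the prosecution fails its burden.
The analysis ends at Stage I.1; the accused prevails on this issue.
— Issue II —
Stage II.1 (prosecution, a more-likely-than-not showing, weight is at least 53): (e) 36 < 53 — fails.
  Not every element is met, so the prosecution fails to carry Stage II.1.
The analysis ends at Stage II.1; the accused prevails on this issue.
Per-issue: Issue I → accused; Issue II → accused. The prosecution must prevail on at least one issue; overall, the accused prevails.

accused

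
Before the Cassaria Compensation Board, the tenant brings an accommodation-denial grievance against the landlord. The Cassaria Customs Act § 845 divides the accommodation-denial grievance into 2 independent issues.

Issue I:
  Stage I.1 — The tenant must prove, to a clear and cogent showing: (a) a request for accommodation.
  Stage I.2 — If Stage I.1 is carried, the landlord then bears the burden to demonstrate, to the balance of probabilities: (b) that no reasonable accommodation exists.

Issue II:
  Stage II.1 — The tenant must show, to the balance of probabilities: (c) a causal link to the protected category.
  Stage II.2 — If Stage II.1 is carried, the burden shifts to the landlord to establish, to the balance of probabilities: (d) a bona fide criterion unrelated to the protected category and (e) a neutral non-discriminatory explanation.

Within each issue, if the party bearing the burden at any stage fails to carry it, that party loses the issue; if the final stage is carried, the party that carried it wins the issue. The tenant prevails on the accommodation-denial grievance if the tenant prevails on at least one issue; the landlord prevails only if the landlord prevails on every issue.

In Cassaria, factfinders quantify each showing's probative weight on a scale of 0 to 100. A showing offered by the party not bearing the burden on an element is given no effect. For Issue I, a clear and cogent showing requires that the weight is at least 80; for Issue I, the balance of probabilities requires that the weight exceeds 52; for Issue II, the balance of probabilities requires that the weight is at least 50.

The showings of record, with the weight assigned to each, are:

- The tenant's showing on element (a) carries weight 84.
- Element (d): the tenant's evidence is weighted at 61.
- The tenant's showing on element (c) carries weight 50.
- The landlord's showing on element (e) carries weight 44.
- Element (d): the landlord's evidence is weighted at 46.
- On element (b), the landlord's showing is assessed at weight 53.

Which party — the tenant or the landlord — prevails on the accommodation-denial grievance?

— Issue I —
Stage I.1 — burden on tenant; standard: a clear and cogent showing (weight is at least 80).
    (a): 84 ≥ 80 [met]
  All elements met. The burden passes to the landlord.
Stage I.2 — burden on landlord; standard: the balance of probabilities (weight exceeds 52).
    (b): 53 > 52 [met]
  The landlord carries the last stage.
With every stage satisfied, the landlord prevails on this issue.
— Issue II —
Stage II.1 (tenant, the balance of probabilities, weight is at least 50): (c) 50 ≥ 50 — meets.
  Stage II.1 carried; the burden shifts to the landlord.
Stage II.2 (landlord, the balance of probabilities, weight is at least 50): (d) 46 (tenant's 61 disregarded) < 50 — fails; (e) 44 < 50 — fails.
  The landlord does not carry Stage II.2.
So the tenant prevails on this issue.
Per-issue: Issue I → landlord; Issue II → tenant. The tenant must prevail on at least one issue; overall, the tenant prevails.

tenant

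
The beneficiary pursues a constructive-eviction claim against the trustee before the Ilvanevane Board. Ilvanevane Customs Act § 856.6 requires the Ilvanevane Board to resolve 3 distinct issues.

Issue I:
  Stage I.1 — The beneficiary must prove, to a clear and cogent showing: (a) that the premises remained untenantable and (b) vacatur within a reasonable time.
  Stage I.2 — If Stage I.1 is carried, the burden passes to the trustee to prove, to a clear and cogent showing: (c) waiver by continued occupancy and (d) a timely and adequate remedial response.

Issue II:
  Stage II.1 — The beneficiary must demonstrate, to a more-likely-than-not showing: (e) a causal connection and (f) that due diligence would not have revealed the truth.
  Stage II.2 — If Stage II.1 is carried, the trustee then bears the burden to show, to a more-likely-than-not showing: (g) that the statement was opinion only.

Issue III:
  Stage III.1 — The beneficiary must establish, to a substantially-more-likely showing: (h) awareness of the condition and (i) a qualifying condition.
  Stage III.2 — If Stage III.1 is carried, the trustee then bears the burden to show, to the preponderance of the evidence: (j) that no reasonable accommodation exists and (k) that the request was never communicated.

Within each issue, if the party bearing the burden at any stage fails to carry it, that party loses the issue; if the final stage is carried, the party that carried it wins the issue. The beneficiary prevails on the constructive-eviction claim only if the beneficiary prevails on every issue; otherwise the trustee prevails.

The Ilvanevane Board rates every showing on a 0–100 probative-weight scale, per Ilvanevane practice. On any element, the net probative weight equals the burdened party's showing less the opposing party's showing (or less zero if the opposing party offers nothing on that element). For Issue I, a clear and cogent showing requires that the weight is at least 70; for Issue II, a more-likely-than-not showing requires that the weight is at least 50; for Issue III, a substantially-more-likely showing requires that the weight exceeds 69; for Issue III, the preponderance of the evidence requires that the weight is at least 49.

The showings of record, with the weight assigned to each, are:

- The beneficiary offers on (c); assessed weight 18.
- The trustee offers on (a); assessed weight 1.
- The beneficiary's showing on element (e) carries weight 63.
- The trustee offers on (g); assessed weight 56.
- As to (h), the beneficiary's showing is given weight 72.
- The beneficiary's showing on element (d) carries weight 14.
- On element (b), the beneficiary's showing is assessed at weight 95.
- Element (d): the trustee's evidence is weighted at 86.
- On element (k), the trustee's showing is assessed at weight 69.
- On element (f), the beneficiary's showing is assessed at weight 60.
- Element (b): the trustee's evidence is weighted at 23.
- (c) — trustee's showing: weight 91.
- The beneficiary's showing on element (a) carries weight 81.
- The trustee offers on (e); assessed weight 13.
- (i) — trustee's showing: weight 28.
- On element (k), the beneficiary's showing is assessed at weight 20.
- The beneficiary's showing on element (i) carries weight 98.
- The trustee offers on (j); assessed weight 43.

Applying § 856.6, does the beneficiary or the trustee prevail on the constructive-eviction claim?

— Issue I —
At Stage I.1 the beneficiary must meet a clear and cogent showing (weight is at least 70): on (a) the weight is 81 less the opposing 1 gives net 80, ≥ 70, so (a) meets the standard; on (b) the weight is 95 less the opposing 23 gives net 72, which does reach 70, so (b) meets the standard.
  Stage I.1 carried; the burden shifts to the trustee.
At Stage I.2 the trustee must meet a clear and cogent showing (weight is at least 70): on (c) the weight is 91 less the opposing 18 gives net 73, ≥ 70, so (c) meets the standard; on (d) the weight is 86 less the opposing 14 gives net 72, ≥ 70, so (d) meets the standard.
  All elements met at the final stage.
Every stage carried; the trustee prevails on this issue.
— Issue II —
At Stage II.1 the beneficiary must meet a more-likely-than-not showing (weight is at least 50): on (e) the weight is 63 less the opposing 13 gives net 50, ≥ 50, so (e) meets the standard; on (f) the weight is 60, ≥ 50, so (f) meets the standard.
  All elements met. The burden passes to the trustee.
At Stage II.2 the trustee must meet a more-likely-than-not showing (weight is at least 50): on (g) the weight is 56, which does reach 50, so (g) meets the standard.
  The trustee carries the last stage.
With every stage satisfied, the trustee prevails on this issue.
— Issue III —
Stage III.1 — burden on beneficiary; standard: a substantially-more-likely showing (weight exceeds 69).
    (h): 72 > 69 [met]
    (i): 98 − 28 = 70 > 69 [met]
  Stage III.1 is satisfied; the onus moves to the trustee.
Stage III.2 — burden on trustee; standard: the preponderance of the evidence (weight is at least 49).
    (j): 43 < 49 [not met]
    (k): 69 − 20 = 49 ≥ 49 [met]
  Stage III.2 not carried; the trustee fails its burden.
The analysis ends at Stage III.2; the beneficiary prevails on this issue.
Per-issue: Issue I → trustee; Issue II → trustee; Issue III → beneficiary. The beneficiary must prevail on every issue; overall, the trustee prevails.

trustee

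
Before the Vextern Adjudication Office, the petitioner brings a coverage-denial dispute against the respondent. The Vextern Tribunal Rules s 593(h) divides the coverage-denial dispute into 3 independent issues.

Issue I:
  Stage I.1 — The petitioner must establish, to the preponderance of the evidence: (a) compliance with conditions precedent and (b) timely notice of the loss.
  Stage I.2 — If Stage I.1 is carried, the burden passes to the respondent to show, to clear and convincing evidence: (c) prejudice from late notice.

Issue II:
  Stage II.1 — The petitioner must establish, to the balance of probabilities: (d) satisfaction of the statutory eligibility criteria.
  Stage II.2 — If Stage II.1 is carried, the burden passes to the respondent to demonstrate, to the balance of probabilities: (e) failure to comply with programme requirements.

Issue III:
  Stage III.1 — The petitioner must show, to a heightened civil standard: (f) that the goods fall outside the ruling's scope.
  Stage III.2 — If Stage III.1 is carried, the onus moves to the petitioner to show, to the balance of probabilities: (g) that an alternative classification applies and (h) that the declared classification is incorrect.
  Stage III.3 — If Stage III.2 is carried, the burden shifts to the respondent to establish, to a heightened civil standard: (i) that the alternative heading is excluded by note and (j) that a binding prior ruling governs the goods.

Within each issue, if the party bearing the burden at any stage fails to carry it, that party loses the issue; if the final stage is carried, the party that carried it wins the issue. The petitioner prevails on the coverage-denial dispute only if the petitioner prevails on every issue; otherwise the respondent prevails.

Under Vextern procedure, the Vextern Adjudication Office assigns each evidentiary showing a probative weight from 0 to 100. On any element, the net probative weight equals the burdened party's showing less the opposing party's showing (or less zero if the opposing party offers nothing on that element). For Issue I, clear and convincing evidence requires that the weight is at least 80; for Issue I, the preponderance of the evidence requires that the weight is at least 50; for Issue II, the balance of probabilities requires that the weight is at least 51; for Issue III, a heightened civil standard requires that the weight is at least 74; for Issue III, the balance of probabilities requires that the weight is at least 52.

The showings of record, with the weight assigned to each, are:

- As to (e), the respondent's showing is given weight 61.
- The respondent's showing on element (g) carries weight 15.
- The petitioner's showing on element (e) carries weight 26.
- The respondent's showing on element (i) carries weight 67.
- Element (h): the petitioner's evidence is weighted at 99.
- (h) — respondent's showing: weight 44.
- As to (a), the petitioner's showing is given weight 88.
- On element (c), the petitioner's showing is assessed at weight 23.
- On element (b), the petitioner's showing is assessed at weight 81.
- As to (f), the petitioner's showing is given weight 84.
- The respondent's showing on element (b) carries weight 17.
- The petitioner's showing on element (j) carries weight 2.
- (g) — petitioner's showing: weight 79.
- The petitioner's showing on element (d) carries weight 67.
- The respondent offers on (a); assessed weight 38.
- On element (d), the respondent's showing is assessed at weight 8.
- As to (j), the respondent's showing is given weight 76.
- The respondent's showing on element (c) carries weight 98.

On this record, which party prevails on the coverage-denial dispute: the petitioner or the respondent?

— Issue I —
Stage I.1 (petitioner, the preponderance of the evidence, weight is at least 50): (a) net 88−38=50 ≥ 50 — meets; (b) net 81−17=64 ≥ 50 — meets.
  The petitioner carries Stage I.1; the respondent now bears the burden.
Stage I.2 (respondent, clear and convincing evidence, weight is at least 80): (c) net 98−23=75 < 80 — fails.
  The respondent does not carry Stage I.2.
The petitioner prevails on this issue.
— Issue II —
At Stage II.1 the petitioner must meet the balance of probabilities (weight is at least 51): on (d) the weight is 67 less the opposing 8 gives net 59, which does reach 51, so (d) meets the standard.
  Stage II.1 carried; the burden shifts to the respondent.
At Stage II.2 the respondent must meet the balance of probabilities (weight is at least 51): on (e) the weight is 61 less the opposing 26 gives net 35, < 51, so (e) does not meet the standard.
  The respondent does not carry Stage II.2.
The analysis ends at Stage II.2; the petitioner prevails on this issue.
— Issue III —
At Stage III.1 the petitioner must meet a heightened civil standard (weight is at least 74): on (f) the weight is 84, ≥ 74, so (f) meets the standard.
  All elements met. The petitioner retains the burden for Stage III.2.
At Stage III.2 the petitioner must meet the balance of probabilities (weight is at least 52): on (g) the weight is 79 less the opposing 15 gives net 64, ≥ 52, so (g) meets the standard; on (h) the weight is 99 less the opposing 44 gives net 55, which does reach 52, so (h) meets the standard.
  The petitioner carries Stage III.2; the respondent now bears the burden.
At Stage III.3 the respondent must meet a heightened civil standard (weight is at least 74): on (i) the weight is 67, < 74, so (i) does not meet the standard; on (j) the weight is 76 less the opposing 2 gives net 74, which does reach 74, so (j) meets the standard.
  Not every element is met, so the respondent fails to carry Stage III.3.
The petitioner prevails on this issue.
Per-issue: Issue I → petitioner; Issue II → petitioner; Issue III → petitioner. The petitioner must prevail on every issue; overall, the petitioner prevails.

petitioner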